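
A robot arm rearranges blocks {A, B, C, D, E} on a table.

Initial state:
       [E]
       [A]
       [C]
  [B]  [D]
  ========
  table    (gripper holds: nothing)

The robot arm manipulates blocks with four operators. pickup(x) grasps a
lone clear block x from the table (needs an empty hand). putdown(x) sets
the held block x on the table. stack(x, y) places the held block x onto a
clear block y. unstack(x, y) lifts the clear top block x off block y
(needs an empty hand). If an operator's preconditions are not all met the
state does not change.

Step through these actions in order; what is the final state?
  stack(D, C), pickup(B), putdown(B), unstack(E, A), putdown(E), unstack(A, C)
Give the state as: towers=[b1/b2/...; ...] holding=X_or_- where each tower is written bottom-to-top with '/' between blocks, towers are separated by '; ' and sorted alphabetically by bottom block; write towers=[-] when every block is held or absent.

step 1 (stack(D, C)) [no-op]: towers=[B; D/C/A/E] holding=-
step 2 (pickup(B)): towers=[D/C/A/E] holding=B
step 3 (putdown(B)): towers=[B; D/C/A/E] holding=-
step 4 (unstack(E, A)): towers=[B; D/C/A] holding=E
step 5 (putdown(E)): towers=[B; D/C/A; E] holding=-
step 6 (unstack(A, C)): towers=[B; D/C; E] holding=A

towers=[B; D/C; E] holding=A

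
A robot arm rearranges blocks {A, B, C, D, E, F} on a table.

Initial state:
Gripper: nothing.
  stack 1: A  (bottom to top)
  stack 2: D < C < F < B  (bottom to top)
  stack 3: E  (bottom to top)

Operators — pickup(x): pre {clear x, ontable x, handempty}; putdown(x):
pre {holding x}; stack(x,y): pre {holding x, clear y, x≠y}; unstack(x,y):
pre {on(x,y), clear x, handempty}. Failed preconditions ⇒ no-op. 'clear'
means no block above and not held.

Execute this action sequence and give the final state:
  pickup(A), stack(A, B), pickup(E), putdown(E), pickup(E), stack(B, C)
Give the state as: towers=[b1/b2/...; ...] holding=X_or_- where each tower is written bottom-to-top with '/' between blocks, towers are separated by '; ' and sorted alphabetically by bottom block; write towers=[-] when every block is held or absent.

towers=[D/C/F/B/A] holding=E

step 1 (pickup(A)): towers=[D/C/F/B; E] holding=A
step 2 (stack(A, B)): towers=[D/C/F/B/A; E] holding=-
step 3 (pickup(E)): towers=[D/C/F/B/A] holding=E
step 4 (putdown(E)): towers=[D/C/F/B/A; E] holding=-
step 5 (pickup(E)): towers=[D/C/F/B/A] holding=E
step 6 (stack(B, C)) [no-op]: towers=[D/C/F/B/A] holding=E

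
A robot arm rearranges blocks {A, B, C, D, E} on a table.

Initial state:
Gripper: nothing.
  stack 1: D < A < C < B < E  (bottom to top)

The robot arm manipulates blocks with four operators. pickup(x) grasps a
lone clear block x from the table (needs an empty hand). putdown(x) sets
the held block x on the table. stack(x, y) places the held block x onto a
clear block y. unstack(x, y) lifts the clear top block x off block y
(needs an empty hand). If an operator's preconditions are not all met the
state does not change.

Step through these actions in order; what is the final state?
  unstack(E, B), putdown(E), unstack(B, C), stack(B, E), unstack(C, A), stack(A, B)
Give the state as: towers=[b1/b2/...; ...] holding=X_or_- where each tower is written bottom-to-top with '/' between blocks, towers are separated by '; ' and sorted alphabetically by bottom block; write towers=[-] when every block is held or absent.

towers=[D/A; E/B] holding=C

step 1 (unstack(E, B)): towers=[D/A/C/B] holding=E
step 2 (putdown(E)): towers=[D/A/C/B; E] holding=-
step 3 (unstack(B, C)): towers=[D/A/C; E] holding=B
step 4 (stack(B, E)): towers=[D/A/C; E/B] holding=-
step 5 (unstack(C, A)): towers=[D/A; E/B] holding=C
step 6 (stack(A, B)) [no-op]: towers=[D/A; E/B] holding=C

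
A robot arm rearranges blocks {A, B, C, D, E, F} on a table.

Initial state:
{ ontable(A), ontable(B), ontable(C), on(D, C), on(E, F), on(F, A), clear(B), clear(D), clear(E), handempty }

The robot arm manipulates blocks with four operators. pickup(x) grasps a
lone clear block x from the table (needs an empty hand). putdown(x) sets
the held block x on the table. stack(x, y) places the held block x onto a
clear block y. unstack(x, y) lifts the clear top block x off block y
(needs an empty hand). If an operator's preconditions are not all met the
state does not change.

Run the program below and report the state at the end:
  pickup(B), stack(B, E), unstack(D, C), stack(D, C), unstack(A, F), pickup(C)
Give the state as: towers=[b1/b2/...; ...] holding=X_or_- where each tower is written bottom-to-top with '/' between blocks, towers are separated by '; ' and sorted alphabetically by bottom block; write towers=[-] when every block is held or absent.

step 1 (pickup(B)): towers=[A/F/E; C/D] holding=B
step 2 (stack(B, E)): towers=[A/F/E/B; C/D] holding=-
step 3 (unstack(D, C)): towers=[A/F/E/B; C] holding=D
step 4 (stack(D, C)): towers=[A/F/E/B; C/D] holding=-
step 5 (unstack(A, F)) [no-op]: towers=[A/F/E/B; C/D] holding=-
step 6 (pickup(C)) [no-op]: towers=[A/F/E/B; C/D] holding=-

towers=[A/F/E/B; C/D] holding=-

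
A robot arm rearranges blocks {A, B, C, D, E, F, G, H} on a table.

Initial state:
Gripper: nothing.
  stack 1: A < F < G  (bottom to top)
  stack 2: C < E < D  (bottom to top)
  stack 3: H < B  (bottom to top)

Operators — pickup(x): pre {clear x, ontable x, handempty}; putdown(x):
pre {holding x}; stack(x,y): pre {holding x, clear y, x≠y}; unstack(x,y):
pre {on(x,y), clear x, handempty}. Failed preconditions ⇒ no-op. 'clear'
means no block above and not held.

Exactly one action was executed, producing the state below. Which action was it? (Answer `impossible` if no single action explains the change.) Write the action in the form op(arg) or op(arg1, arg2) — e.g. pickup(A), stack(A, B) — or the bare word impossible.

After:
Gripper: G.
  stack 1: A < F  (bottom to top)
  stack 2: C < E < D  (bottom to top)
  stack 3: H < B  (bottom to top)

unstack(G, F)

target: towers=[A/F; C/E/D; H/B] holding=G
     unstack(G, F) → towers=[A/F; C/E/D; H/B] holding=G  ← match
     unstack(B, H) → towers=[A/F/G; C/E/D; H] holding=B
     unstack(D, E) → towers=[A/F/G; C/E; H/B] holding=D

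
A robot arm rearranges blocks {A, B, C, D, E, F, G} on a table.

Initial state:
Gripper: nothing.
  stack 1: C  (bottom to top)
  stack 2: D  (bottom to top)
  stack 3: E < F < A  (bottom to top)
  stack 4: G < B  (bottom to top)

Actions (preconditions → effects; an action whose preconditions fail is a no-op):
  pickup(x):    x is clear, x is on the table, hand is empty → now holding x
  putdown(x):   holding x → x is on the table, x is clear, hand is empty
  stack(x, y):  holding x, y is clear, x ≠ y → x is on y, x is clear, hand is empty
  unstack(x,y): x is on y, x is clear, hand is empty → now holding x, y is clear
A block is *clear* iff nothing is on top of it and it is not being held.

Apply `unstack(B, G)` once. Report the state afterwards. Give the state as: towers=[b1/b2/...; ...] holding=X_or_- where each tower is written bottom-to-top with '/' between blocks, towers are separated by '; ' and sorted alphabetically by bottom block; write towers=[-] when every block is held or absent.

towers=[C; D; E/F/A; G] holding=B

before: towers=[C; D; E/F/A; G/B] holding=-
pre[unstack(B, G)]: on(B,G) ok, clear(B) ok, handempty ok
all met → apply unstack(B, G)
after:  towers=[C; D; E/F/A; G] holding=B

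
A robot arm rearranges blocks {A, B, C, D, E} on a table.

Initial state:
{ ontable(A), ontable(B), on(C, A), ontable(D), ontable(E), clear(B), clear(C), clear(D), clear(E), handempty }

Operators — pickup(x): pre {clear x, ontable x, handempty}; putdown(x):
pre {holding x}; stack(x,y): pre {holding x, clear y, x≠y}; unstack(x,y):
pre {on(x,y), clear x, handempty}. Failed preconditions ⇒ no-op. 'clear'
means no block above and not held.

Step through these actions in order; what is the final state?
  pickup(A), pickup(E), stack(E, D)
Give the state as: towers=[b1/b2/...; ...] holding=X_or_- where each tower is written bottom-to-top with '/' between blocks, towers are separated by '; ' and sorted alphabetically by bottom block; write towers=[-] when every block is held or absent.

towers=[A/C; B; D/E] holding=-

step 1 (pickup(A)) [no-op]: towers=[A/C; B; D; E] holding=-
step 2 (pickup(E)): towers=[A/C; B; D] holding=E
step 3 (stack(E, D)): towers=[A/C; B; D/E] holding=-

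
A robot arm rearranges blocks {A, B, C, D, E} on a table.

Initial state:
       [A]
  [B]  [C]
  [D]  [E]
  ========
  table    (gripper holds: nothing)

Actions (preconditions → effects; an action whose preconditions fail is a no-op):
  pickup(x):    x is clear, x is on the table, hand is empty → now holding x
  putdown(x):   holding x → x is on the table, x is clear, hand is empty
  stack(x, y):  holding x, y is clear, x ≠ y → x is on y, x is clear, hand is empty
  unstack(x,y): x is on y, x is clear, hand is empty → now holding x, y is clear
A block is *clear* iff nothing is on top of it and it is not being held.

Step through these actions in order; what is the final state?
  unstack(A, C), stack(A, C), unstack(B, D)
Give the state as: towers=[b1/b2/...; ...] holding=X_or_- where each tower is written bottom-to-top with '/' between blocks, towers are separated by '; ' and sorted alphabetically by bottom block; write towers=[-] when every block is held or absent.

towers=[D; E/C/A] holding=B

step 1 (unstack(A, C)): towers=[D/B; E/C] holding=A
step 2 (stack(A, C)): towers=[D/B; E/C/A] holding=-
step 3 (unstack(B, D)): towers=[D; E/C/A] holding=B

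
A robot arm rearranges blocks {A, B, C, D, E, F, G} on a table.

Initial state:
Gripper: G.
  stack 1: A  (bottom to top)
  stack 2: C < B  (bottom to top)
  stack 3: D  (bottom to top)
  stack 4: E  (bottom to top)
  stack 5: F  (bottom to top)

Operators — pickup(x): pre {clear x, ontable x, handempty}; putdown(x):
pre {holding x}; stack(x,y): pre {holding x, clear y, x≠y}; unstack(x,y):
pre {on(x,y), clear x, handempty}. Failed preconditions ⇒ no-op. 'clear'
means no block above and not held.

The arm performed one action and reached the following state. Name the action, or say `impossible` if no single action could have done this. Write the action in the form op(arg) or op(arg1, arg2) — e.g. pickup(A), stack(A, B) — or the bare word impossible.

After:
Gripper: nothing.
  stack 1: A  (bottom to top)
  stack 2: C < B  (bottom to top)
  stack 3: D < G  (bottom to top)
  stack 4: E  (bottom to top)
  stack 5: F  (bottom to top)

stack(G, D)

target: towers=[A; C/B; D/G; E; F] holding=-
        putdown(G) → towers=[A; C/B; D; E; F; G] holding=-
       stack(G, B) → towers=[A; C/B/G; D; E; F] holding=-
       stack(G, F) → towers=[A; C/B; D; E; F/G] holding=-
       stack(G, D) → towers=[A; C/B; D/G; E; F] holding=-  ← match
       stack(G, A) → towers=[A/G; C/B; D; E; F] holding=-
       stack(G, E) → towers=[A; C/B; D; E/G; F] holding=-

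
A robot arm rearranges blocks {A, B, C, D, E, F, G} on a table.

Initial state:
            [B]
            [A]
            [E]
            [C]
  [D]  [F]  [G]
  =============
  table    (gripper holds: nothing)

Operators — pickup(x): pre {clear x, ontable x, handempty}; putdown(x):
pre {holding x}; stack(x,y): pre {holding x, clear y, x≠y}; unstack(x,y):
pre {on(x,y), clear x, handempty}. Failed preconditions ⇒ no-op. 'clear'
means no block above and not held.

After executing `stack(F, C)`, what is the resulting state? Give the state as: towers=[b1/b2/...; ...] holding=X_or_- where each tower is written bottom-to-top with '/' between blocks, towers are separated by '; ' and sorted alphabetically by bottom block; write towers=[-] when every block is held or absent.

before: towers=[D; F; G/C/E/A/B] holding=-
pre[stack(F, C)]: holding(F) fail, clear(C) fail, F≠C ok
holding(F), clear(C) unmet → stack(F, C) is a no-op
after:  towers=[D; F; G/C/E/A/B] holding=-

towers=[D; F; G/C/E/A/B] holding=-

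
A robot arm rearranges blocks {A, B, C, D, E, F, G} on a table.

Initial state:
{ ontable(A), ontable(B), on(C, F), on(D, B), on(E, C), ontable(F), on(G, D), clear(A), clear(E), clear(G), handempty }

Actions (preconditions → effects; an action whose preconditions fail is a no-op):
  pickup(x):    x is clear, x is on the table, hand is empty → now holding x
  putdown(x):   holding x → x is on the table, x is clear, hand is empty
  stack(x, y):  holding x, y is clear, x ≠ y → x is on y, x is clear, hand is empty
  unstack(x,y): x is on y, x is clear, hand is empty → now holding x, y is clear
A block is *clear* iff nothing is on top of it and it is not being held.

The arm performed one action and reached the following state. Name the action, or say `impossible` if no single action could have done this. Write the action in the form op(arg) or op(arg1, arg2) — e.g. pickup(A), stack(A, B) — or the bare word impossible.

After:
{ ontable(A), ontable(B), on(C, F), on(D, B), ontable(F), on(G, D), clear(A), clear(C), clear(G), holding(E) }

unstack(E, C)

target: towers=[A; B/D/G; F/C] holding=E
     unstack(G, D) → towers=[A; B/D; F/C/E] holding=G
         pickup(A) → towers=[B/D/G; F/C/E] holding=A
     unstack(E, C) → towers=[A; B/D/G; F/C] holding=E  ← match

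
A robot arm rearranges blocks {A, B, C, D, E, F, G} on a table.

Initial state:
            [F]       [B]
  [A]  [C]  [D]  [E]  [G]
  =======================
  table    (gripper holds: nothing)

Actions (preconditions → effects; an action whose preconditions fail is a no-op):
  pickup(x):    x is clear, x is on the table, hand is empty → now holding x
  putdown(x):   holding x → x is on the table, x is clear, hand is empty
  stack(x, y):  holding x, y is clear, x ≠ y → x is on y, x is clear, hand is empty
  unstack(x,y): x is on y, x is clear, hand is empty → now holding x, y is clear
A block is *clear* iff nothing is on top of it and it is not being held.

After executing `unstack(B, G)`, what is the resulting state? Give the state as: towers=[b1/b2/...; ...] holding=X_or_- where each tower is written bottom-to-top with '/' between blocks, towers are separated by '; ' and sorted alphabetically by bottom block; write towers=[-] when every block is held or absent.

towers=[A; C; D/F; E; G] holding=B

before: towers=[A; C; D/F; E; G/B] holding=-
pre[unstack(B, G)]: on(B,G) ✓, clear(B) ✓, handempty ✓
all met → apply unstack(B, G)
after:  towers=[A; C; D/F; E; G] holding=B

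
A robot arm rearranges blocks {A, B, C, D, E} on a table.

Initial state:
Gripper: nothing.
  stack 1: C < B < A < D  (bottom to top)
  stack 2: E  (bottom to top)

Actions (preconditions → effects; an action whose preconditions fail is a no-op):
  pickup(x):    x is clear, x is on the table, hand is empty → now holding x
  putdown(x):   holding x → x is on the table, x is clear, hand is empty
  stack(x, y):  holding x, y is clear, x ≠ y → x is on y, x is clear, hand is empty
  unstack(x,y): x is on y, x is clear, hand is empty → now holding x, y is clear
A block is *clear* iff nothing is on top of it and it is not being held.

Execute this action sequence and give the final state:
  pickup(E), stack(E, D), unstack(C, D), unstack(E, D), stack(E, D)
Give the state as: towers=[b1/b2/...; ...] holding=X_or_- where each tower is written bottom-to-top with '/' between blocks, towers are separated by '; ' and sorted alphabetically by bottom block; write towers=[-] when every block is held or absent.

towers=[C/B/A/D/E] holding=-

step 1 (pickup(E)): towers=[C/B/A/D] holding=E
step 2 (stack(E, D)): towers=[C/B/A/D/E] holding=-
step 3 (unstack(C, D)) [no-op]: towers=[C/B/A/D/E] holding=-
step 4 (unstack(E, D)): towers=[C/B/A/D] holding=E
step 5 (stack(E, D)): towers=[C/B/A/D/E] holding=-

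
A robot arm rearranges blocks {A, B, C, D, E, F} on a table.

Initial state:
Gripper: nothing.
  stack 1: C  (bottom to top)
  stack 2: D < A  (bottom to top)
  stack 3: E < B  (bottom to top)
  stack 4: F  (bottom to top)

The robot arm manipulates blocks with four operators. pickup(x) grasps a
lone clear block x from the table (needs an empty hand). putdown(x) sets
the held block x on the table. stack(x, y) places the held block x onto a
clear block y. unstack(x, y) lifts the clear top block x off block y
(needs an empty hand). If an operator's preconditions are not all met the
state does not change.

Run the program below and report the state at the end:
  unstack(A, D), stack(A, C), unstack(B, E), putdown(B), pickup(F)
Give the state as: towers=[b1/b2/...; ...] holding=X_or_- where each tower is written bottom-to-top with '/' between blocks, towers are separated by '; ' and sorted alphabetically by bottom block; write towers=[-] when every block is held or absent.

towers=[B; C/A; D; E] holding=F

step 1 (unstack(A, D)): towers=[C; D; E/B; F] holding=A
step 2 (stack(A, C)): towers=[C/A; D; E/B; F] holding=-
step 3 (unstack(B, E)): towers=[C/A; D; E; F] holding=B
step 4 (putdown(B)): towers=[B; C/A; D; E; F] holding=-
step 5 (pickup(F)): towers=[B; C/A; D; E] holding=F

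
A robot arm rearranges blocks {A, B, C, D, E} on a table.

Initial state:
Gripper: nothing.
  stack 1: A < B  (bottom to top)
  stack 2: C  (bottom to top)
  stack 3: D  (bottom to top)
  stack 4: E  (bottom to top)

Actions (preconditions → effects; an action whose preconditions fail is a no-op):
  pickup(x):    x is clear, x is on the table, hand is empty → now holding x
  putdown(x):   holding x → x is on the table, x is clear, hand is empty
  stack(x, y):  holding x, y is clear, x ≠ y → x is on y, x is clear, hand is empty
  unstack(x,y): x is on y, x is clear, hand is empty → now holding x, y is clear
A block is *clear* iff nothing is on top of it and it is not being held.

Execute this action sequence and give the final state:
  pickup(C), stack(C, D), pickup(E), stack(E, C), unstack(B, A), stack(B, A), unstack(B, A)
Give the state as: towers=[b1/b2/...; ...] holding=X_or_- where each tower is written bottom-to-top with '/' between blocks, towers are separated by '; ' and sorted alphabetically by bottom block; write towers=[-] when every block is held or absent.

step 1 (pickup(C)): towers=[A/B; D; E] holding=C
step 2 (stack(C, D)): towers=[A/B; D/C; E] holding=-
step 3 (pickup(E)): towers=[A/B; D/C] holding=E
step 4 (stack(E, C)): towers=[A/B; D/C/E] holding=-
step 5 (unstack(B, A)): towers=[A; D/C/E] holding=B
step 6 (stack(B, A)): towers=[A/B; D/C/E] holding=-
step 7 (unstack(B, A)): towers=[A; D/C/E] holding=B

towers=[A; D/C/E] holding=B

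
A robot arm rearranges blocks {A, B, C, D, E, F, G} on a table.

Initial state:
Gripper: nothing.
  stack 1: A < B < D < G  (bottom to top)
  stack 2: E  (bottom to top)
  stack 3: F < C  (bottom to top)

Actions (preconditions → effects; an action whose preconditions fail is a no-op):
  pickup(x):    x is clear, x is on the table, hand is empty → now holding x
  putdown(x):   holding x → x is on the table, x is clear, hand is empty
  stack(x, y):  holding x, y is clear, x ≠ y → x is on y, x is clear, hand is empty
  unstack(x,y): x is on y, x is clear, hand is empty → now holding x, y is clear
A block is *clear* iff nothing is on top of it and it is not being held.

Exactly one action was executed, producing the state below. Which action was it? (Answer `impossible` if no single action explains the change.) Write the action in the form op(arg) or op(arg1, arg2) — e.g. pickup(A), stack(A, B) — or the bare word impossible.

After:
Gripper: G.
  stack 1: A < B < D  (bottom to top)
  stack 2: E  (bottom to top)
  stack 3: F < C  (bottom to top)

target: towers=[A/B/D; E; F/C] holding=G
     unstack(G, D) → towers=[A/B/D; E; F/C] holding=G  ← match
         pickup(E) → towers=[A/B/D/G; F/C] holding=E
     unstack(C, F) → towers=[A/B/D/G; E; F] holding=C

unstack(G, D)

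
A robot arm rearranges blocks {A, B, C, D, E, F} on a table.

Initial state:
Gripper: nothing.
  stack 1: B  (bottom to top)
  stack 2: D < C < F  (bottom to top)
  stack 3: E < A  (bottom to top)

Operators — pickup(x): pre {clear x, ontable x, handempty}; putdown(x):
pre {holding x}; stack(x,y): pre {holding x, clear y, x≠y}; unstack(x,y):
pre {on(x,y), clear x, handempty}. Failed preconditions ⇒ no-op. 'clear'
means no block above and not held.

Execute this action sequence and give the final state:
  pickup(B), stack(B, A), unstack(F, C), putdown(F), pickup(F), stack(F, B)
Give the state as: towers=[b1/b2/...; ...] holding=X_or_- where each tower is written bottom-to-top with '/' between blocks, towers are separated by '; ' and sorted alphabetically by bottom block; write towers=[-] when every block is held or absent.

towers=[D/C; E/A/B/F] holding=-

step 1 (pickup(B)): towers=[D/C/F; E/A] holding=B
step 2 (stack(B, A)): towers=[D/C/F; E/A/B] holding=-
step 3 (unstack(F, C)): towers=[D/C; E/A/B] holding=F
step 4 (putdown(F)): towers=[D/C; E/A/B; F] holding=-
step 5 (pickup(F)): towers=[D/C; E/A/B] holding=F
step 6 (stack(F, B)): towers=[D/C; E/A/B/F] holding=-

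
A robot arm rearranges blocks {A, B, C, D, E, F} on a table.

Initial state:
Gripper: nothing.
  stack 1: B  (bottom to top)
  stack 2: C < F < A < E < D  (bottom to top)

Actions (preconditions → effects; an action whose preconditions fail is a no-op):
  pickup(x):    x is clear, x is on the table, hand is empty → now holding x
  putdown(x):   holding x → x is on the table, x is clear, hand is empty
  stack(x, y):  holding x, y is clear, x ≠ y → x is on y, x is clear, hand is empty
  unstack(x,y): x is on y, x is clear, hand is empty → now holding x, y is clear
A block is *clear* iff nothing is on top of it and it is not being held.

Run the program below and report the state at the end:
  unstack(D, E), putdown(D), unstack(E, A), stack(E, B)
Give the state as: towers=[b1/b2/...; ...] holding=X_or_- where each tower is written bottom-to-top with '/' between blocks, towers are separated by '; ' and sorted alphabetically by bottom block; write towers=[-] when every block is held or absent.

towers=[B/E; C/F/A; D] holding=-

step 1 (unstack(D, E)): towers=[B; C/F/A/E] holding=D
step 2 (putdown(D)): towers=[B; C/F/A/E; D] holding=-
step 3 (unstack(E, A)): towers=[B; C/F/A; D] holding=E
step 4 (stack(E, B)): towers=[B/E; C/F/A; D] holding=-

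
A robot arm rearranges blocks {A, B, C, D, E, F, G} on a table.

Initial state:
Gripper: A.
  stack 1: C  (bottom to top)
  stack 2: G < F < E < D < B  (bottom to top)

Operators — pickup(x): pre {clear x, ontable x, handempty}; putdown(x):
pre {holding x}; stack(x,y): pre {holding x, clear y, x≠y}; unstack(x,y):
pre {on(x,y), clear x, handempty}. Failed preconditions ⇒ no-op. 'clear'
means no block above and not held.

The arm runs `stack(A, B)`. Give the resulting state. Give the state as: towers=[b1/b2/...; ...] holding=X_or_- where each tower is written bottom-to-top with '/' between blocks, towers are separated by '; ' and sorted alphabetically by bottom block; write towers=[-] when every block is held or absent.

before: towers=[C; G/F/E/D/B] holding=A
pre[stack(A, B)]: holding(A) ok, clear(B) ok, A≠B ok
all met → apply stack(A, B)
after:  towers=[C; G/F/E/D/B/A] holding=-

towers=[C; G/F/E/D/B/A] holding=-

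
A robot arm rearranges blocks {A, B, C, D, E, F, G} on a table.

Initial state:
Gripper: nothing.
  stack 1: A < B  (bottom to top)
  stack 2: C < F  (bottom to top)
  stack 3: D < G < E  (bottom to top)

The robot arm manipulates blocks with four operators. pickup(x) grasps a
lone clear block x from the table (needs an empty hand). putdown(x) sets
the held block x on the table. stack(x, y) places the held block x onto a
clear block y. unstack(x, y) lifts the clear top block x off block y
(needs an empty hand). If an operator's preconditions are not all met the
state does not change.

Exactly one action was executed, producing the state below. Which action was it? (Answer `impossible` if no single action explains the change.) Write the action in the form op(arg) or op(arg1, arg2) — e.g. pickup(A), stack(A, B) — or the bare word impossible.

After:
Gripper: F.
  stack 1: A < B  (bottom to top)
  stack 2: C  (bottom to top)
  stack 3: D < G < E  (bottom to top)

target: towers=[A/B; C; D/G/E] holding=F
     unstack(B, A) → towers=[A; C/F; D/G/E] holding=B
     unstack(F, C) → towers=[A/B; C; D/G/E] holding=F  ← match
     unstack(E, G) → towers=[A/B; C/F; D/G] holding=E

unstack(F, C)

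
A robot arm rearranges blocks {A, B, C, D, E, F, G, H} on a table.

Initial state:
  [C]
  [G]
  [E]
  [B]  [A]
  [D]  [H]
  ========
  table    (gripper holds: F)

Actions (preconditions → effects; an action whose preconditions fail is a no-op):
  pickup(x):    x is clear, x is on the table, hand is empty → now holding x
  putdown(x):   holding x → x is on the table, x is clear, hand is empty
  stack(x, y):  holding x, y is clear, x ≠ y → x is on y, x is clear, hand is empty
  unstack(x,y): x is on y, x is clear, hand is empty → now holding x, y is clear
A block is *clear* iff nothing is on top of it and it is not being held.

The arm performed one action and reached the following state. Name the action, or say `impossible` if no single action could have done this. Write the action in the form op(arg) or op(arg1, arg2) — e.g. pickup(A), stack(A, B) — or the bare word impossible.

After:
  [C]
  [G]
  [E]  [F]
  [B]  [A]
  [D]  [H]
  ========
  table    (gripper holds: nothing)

stack(F, A)

target: towers=[D/B/E/G/C; H/A/F] holding=-
        putdown(F) → towers=[D/B/E/G/C; F; H/A] holding=-
       stack(F, A) → towers=[D/B/E/G/C; H/A/F] holding=-  ← match
       stack(F, C) → towers=[D/B/E/G/C/F; H/A] holding=-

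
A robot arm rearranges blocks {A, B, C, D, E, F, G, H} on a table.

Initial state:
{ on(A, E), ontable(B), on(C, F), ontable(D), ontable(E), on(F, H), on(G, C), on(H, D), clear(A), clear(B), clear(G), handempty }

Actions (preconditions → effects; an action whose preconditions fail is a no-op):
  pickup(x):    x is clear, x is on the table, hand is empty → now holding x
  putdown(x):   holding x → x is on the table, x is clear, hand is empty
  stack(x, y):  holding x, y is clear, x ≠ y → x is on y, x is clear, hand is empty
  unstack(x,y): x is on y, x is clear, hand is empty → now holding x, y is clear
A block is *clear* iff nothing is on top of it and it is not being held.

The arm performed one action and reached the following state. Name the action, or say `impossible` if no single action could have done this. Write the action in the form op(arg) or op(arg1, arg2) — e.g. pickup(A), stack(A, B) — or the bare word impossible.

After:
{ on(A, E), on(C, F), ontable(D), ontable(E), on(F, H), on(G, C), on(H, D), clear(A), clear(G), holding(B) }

pickup(B)

target: towers=[D/H/F/C/G; E/A] holding=B
     unstack(G, C) → towers=[B; D/H/F/C; E/A] holding=G
     unstack(A, E) → towers=[B; D/H/F/C/G; E] holding=A
         pickup(B) → towers=[D/H/F/C/G; E/A] holding=B  ← match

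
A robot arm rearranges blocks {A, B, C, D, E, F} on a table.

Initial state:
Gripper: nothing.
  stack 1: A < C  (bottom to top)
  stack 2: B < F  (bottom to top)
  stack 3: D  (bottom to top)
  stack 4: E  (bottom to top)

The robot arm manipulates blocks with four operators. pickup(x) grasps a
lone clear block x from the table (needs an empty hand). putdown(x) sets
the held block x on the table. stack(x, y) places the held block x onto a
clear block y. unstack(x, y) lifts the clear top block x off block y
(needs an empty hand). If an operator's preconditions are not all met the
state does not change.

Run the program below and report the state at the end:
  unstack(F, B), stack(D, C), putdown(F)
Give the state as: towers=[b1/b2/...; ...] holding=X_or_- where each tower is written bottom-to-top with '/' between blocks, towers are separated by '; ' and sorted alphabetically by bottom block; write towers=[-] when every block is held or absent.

step 1 (unstack(F, B)): towers=[A/C; B; D; E] holding=F
step 2 (stack(D, C)) [no-op]: towers=[A/C; B; D; E] holding=F
step 3 (putdown(F)): towers=[A/C; B; D; E; F] holding=-

towers=[A/C; B; D; E; F] holding=-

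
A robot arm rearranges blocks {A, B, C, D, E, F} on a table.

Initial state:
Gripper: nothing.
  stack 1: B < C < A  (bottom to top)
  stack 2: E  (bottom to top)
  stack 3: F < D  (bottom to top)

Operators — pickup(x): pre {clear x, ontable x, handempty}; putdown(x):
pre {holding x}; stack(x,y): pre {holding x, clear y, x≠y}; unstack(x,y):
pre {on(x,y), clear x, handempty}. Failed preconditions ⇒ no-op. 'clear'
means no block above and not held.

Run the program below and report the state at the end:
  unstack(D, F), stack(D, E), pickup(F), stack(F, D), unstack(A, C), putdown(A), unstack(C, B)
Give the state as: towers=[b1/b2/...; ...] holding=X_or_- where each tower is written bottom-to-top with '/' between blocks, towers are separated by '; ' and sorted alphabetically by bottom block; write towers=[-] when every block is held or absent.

step 1 (unstack(D, F)): towers=[B/C/A; E; F] holding=D
step 2 (stack(D, E)): towers=[B/C/A; E/D; F] holding=-
step 3 (pickup(F)): towers=[B/C/A; E/D] holding=F
step 4 (stack(F, D)): towers=[B/C/A; E/D/F] holding=-
step 5 (unstack(A, C)): towers=[B/C; E/D/F] holding=A
step 6 (putdown(A)): towers=[A; B/C; E/D/F] holding=-
step 7 (unstack(C, B)): towers=[A; B; E/D/F] holding=C

towers=[A; B; E/D/F] holding=C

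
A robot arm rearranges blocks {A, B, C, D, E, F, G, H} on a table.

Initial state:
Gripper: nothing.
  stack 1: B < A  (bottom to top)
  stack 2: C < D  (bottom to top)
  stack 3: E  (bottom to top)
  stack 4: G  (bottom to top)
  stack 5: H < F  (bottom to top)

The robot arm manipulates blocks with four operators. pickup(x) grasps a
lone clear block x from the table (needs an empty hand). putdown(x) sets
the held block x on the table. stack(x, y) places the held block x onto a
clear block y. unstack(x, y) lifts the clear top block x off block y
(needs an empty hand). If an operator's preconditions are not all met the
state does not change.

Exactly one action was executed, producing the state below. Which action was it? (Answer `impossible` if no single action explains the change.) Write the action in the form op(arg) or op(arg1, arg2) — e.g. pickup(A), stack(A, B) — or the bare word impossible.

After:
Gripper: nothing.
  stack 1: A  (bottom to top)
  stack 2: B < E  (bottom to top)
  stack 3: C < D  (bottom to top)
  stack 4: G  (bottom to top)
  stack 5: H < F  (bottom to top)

target: towers=[A; B/E; C/D; G; H/F] holding=-
         pickup(G) → towers=[B/A; C/D; E; H/F] holding=G
     unstack(A, B) → towers=[B; C/D; E; G; H/F] holding=A
         pickup(E) → towers=[B/A; C/D; G; H/F] holding=E
     unstack(F, H) → towers=[B/A; C/D; E; G; H] holding=F
     unstack(D, C) → towers=[B/A; C; E; G; H/F] holding=D
none of the 5 applicable actions match → impossible

impossible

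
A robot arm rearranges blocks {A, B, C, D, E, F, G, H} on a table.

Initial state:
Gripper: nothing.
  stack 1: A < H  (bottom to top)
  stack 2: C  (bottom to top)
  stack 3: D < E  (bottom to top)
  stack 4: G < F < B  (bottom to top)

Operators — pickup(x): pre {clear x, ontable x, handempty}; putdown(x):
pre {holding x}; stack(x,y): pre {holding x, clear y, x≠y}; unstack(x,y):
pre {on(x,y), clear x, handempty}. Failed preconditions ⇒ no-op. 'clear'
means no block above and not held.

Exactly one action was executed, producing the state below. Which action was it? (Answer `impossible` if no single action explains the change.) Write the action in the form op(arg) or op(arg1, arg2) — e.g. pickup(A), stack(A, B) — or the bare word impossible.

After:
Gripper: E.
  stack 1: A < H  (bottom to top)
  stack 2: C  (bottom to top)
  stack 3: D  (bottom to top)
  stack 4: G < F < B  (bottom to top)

unstack(E, D)

target: towers=[A/H; C; D; G/F/B] holding=E
     unstack(E, D) → towers=[A/H; C; D; G/F/B] holding=E  ← match
     unstack(H, A) → towers=[A; C; D/E; G/F/B] holding=H
     unstack(B, F) → towers=[A/H; C; D/E; G/F] holding=B
         pickup(C) → towers=[A/H; D/E; G/F/B] holding=C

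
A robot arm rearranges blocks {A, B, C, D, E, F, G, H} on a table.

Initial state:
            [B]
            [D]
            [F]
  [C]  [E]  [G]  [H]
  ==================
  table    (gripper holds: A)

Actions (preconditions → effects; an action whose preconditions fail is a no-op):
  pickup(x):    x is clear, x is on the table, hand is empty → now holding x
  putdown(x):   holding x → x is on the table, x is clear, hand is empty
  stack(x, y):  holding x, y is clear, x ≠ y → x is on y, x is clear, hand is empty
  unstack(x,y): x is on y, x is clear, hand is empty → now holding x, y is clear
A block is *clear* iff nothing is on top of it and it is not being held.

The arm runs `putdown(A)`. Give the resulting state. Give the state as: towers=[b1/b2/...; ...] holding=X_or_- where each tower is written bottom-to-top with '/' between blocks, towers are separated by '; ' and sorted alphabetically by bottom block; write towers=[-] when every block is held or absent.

towers=[A; C; E; G/F/D/B; H] holding=-

before: towers=[C; E; G/F/D/B; H] holding=A
pre[putdown(A)]: holding(A) ✓
all met → apply putdown(A)
after:  towers=[A; C; E; G/F/D/B; H] holding=-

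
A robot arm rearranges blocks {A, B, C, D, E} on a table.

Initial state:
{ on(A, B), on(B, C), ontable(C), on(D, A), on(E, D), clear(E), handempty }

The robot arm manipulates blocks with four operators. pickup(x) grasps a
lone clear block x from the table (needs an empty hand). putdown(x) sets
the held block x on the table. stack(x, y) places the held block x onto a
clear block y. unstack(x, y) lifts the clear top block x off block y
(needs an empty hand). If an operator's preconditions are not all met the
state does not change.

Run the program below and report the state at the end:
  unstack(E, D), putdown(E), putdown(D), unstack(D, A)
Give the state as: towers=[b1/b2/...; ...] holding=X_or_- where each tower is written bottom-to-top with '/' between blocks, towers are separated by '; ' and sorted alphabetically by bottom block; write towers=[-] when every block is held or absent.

step 1 (unstack(E, D)): towers=[C/B/A/D] holding=E
step 2 (putdown(E)): towers=[C/B/A/D; E] holding=-
step 3 (putdown(D)) [no-op]: towers=[C/B/A/D; E] holding=-
step 4 (unstack(D, A)): towers=[C/B/A; E] holding=D

towers=[C/B/A; E] holding=D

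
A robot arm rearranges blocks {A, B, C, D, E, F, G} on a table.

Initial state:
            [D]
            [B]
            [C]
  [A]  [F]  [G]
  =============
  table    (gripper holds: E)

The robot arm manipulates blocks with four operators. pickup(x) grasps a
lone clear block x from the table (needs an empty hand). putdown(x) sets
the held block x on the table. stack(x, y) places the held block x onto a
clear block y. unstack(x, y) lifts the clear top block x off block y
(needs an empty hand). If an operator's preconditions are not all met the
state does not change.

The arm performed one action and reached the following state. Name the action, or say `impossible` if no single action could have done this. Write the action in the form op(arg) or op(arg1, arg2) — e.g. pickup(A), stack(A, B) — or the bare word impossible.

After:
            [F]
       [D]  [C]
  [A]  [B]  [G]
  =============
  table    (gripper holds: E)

impossible

target: towers=[A; B/D; G/C/F] holding=E
        putdown(E) → towers=[A; E; F; G/C/B/D] holding=-
       stack(E, F) → towers=[A; F/E; G/C/B/D] holding=-
       stack(E, D) → towers=[A; F; G/C/B/D/E] holding=-
       stack(E, A) → towers=[A/E; F; G/C/B/D] holding=-
none of the 4 applicable actions match → impossible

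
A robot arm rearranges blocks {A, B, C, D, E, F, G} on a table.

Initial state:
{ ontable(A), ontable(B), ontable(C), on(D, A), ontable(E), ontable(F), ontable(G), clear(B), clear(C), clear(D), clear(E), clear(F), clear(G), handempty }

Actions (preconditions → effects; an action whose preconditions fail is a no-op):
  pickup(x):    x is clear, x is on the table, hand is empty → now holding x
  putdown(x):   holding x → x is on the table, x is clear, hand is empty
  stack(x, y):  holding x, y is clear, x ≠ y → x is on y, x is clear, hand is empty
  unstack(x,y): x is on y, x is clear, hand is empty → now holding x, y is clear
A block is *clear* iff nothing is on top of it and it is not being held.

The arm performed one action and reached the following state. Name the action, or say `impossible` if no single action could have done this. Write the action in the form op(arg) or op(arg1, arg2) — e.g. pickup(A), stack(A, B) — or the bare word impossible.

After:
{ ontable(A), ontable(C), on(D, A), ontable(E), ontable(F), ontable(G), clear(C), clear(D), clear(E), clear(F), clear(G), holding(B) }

pickup(B)

target: towers=[A/D; C; E; F; G] holding=B
         pickup(B) → towers=[A/D; C; E; F; G] holding=B  ← match
         pickup(F) → towers=[A/D; B; C; E; G] holding=F
         pickup(G) → towers=[A/D; B; C; E; F] holding=G
     unstack(D, A) → towers=[A; B; C; E; F; G] holding=D
         pickup(E) → towers=[A/D; B; C; F; G] holding=E
         pickup(C) → towers=[A/D; B; E; F; G] holding=C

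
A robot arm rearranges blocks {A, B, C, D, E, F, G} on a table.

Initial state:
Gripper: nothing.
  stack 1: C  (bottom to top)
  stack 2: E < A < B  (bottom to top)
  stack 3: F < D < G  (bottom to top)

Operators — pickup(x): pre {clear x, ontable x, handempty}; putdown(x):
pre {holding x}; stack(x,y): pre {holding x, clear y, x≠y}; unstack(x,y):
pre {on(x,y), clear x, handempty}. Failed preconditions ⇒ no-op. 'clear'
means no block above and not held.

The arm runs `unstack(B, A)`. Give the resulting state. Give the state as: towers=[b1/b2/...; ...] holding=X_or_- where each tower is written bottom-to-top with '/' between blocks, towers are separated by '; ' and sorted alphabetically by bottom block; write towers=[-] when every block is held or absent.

towers=[C; E/A; F/D/G] holding=B

before: towers=[C; E/A/B; F/D/G] holding=-
pre[unstack(B, A)]: on(B,A) ok, clear(B) ok, handempty ok
all met → apply unstack(B, A)
after:  towers=[C; E/A; F/D/G] holding=B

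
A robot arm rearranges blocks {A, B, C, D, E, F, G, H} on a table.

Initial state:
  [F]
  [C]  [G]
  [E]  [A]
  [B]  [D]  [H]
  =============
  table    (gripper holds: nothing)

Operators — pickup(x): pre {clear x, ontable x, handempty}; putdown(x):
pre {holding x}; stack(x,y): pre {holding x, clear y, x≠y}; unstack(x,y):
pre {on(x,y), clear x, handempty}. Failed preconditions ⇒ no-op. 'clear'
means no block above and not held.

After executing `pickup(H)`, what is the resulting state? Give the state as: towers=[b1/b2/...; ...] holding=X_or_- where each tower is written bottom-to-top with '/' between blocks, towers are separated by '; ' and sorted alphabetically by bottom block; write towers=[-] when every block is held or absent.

towers=[B/E/C/F; D/A/G] holding=H

before: towers=[B/E/C/F; D/A/G; H] holding=-
pre[pickup(H)]: clear(H) yes, ontable(H) yes, handempty yes
all met → apply pickup(H)
after:  towers=[B/E/C/F; D/A/G] holding=H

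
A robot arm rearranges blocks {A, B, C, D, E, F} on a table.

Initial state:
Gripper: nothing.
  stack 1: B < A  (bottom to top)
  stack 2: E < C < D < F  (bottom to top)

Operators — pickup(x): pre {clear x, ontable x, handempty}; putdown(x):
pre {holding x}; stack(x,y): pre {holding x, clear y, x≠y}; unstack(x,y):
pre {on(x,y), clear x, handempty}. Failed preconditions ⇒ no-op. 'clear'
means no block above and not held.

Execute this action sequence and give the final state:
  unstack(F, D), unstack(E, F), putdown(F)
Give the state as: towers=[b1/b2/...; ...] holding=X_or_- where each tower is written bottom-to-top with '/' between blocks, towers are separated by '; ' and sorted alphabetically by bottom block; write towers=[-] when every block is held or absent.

towers=[B/A; E/C/D; F] holding=-

step 1 (unstack(F, D)): towers=[B/A; E/C/D] holding=F
step 2 (unstack(E, F)) [no-op]: towers=[B/A; E/C/D] holding=F
step 3 (putdown(F)): towers=[B/A; E/C/D; F] holding=-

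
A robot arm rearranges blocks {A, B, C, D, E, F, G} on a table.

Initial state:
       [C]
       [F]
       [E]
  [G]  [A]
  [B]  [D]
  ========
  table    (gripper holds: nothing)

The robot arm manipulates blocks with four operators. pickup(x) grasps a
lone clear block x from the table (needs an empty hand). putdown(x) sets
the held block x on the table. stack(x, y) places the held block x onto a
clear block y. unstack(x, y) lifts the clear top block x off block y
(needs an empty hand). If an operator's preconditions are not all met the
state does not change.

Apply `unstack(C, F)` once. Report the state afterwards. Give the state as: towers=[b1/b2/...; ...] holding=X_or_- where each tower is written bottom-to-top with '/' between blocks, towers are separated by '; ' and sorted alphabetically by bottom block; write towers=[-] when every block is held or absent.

towers=[B/G; D/A/E/F] holding=C

before: towers=[B/G; D/A/E/F/C] holding=-
pre[unstack(C, F)]: on(C,F) ✓, clear(C) ✓, handempty ✓
all met → apply unstack(C, F)
after:  towers=[B/G; D/A/E/F] holding=C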